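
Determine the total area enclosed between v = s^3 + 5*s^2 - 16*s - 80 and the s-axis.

The curve meets the s-axis where s^3 + 5*s^2 - 16*s - 80 = 0, i.e. (s - 4)*(s + 4)*(s + 5) = 0, at s = -5, -4, 4.
On [-5, -4] the curve lies above the axis; ∫[-5,-4] (s^3 + 5*s^2 - 16*s - 80) ds = 17/12, giving area 17/12.
On [-4, 4] the curve lies below the axis; ∫[-4,4] (s^3 + 5*s^2 - 16*s - 80) ds = -1280/3, giving area 1280/3.
Total area = 17/12 + 1280/3 = 5137/12.

5137/12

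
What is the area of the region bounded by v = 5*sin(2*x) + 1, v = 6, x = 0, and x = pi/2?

-5 + 5*pi/2

On [0, pi/2], (5*sin(2*x) + 1) - (6) = 5*sin(2*x) - 5 is ≤ 0 throughout, so the area is a single integral of |5*sin(2*x) - 5|.
∫[0,pi/2] (5*sin(2*x) - 5) dx = 5 - 5*pi/2; the area of that piece is -5 + 5*pi/2.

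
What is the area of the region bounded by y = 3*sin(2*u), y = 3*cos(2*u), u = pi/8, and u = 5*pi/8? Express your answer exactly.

On [pi/8, 5*pi/8], (3*sin(2*u)) - (3*cos(2*u)) = 3*sin(2*u) - 3*cos(2*u) is ≥ 0 throughout, so the area is a single integral of |3*sin(2*u) - 3*cos(2*u)|.
∫[pi/8,5*pi/8] (3*sin(2*u) - 3*cos(2*u)) du = 3*sqrt(2).

3*sqrt(2)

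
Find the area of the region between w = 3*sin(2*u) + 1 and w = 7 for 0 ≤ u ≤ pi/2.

On [0, pi/2], (3*sin(2*u) + 1) - (7) = 3*sin(2*u) - 6 is ≤ 0 throughout, so the area is a single integral of |3*sin(2*u) - 6|.
∫[0,pi/2] (3*sin(2*u) - 6) du = 3 - 3*pi; the area of that piece is -3 + 3*pi.

-3 + 3*pi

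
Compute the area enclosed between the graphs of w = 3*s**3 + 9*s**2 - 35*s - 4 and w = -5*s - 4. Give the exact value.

1221/4

Set the curves equal: 3*s**3 + 9*s**2 - 35*s - 4 = -5*s - 4, so 3*s**3 + 9*s**2 - 30*s = 0, which factors as 3*s*(s - 2)*(s + 5) = 0. The curves meet at s = -5, 0, 2.
On [-5, 0], w = 3*s**3 + 9*s**2 - 35*s - 4 is on top; that piece has area ∫[-5,0] (3*s**3 + 9*s**2 - 30*s) ds = 1125/4.
On [0, 2], w = -5*s - 4 is on top; that piece has area ∫[0,2] (-(3*s**3 + 9*s**2 - 30*s)) ds = 24.
Total enclosed area = 1125/4 + 24 = 1221/4.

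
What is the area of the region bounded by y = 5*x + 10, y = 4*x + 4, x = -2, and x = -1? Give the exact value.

On [-2, -1], (5*x + 10) - (4*x + 4) = x + 6 is ≥ 0 throughout, so the area is a single integral of |x + 6|.
∫[-2,-1] (x + 6) dx = 9/2.

9/2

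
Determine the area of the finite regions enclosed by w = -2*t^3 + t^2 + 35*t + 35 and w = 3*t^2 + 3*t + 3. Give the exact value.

Set the curves equal: -2*t^3 + t^2 + 35*t + 35 = 3*t^2 + 3*t + 3, so -2*t^3 - 2*t^2 + 32*t + 32 = 0, which factors as -2*(t - 4)*(t + 1)*(t + 4) = 0. The curves meet at t = -4, -1, 4.
On [-4, -1], w = 3*t^2 + 3*t + 3 is on top; that piece has area ∫[-4,-1] (-(-2*t^3 - 2*t^2 + 32*t + 32)) dt = 117/2.
On [-1, 4], w = -2*t^3 + t^2 + 35*t + 35 is on top; that piece has area ∫[-1,4] (-2*t^3 - 2*t^2 + 32*t + 32) dt = 1375/6.
Total enclosed area = 117/2 + 1375/6 = 863/3.

863/3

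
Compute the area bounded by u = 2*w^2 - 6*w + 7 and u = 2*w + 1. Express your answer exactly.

Both boundary curves give u as a function of w, so integrate with respect to w. Setting them equal: 2*w^2 - 8*w + 6 = 0, i.e. 2*(w - 3)*(w - 1) = 0, so they meet at w = 1, 3.
For w in [1, 3], u = 2*w^2 - 6*w + 7 is on the left; area = ∫[1,3] (-(2*w^2 - 8*w + 6)) dw = 8/3.

8/3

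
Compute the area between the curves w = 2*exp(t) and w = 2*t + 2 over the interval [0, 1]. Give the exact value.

On [0, 1], (2*exp(t)) - (2*t + 2) = -2*t + 2*exp(t) - 2 is ≥ 0 throughout, so the area is a single integral of |-2*t + 2*exp(t) - 2|.
∫[0,1] (-2*t + 2*exp(t) - 2) dt = -5 + 2*exp(1).

-5 + 2*exp(1)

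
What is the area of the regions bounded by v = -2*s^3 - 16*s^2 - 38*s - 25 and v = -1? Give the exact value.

Set the curves equal: -2*s^3 - 16*s^2 - 38*s - 25 = -1, so -2*s^3 - 16*s^2 - 38*s - 24 = 0, which factors as -2*(s + 1)*(s + 3)*(s + 4) = 0. The curves meet at s = -4, -3, -1.
On [-4, -3], v = -1 is on top; that piece has area ∫[-4,-3] (-(-2*s^3 - 16*s^2 - 38*s - 24)) ds = 5/6.
On [-3, -1], v = -2*s^3 - 16*s^2 - 38*s - 25 is on top; that piece has area ∫[-3,-1] (-2*s^3 - 16*s^2 - 38*s - 24) ds = 16/3.
Total enclosed area = 5/6 + 16/3 = 37/6.

37/6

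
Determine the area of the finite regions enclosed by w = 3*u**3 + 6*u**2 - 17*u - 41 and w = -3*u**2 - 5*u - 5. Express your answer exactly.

Set the curves equal: 3*u**3 + 6*u**2 - 17*u - 41 = -3*u**2 - 5*u - 5, so 3*u**3 + 9*u**2 - 12*u - 36 = 0, which factors as 3*(u - 2)*(u + 2)*(u + 3) = 0. The curves meet at u = -3, -2, 2.
On [-3, -2], w = 3*u**3 + 6*u**2 - 17*u - 41 is on top; that piece has area ∫[-3,-2] (3*u**3 + 9*u**2 - 12*u - 36) du = 9/4.
On [-2, 2], w = -3*u**2 - 5*u - 5 is on top; that piece has area ∫[-2,2] (-(3*u**3 + 9*u**2 - 12*u - 36)) du = 96.
Total enclosed area = 9/4 + 96 = 393/4.

393/4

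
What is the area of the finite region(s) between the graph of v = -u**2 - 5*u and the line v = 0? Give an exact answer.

125/6

The curve meets the u-axis where -u**2 - 5*u = 0, i.e. -u*(u + 5) = 0, at u = -5, 0.
On [-5, 0] the curve lies above the axis; ∫[-5,0] (-u**2 - 5*u) du = 125/6, giving area 125/6.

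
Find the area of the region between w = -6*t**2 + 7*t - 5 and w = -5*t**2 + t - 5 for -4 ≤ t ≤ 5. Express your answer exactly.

The difference (-6*t**2 + 7*t - 5) - (-5*t**2 + t - 5) = -t**2 + 6*t changes sign at t = 0 inside [-4, 5], so split the integral there.
∫[-4,0] (-t**2 + 6*t) dt = -208/3; the area of that piece is 208/3.
∫[0,5] (-t**2 + 6*t) dt = 100/3.
Total area = 208/3 + 100/3 = 308/3.

308/3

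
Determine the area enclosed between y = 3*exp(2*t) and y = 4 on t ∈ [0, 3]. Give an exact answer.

-29/2 - 4*log(3) + 8*log(2) + 3*exp(6)/2

The difference (3*exp(2*t)) - (4) = 3*exp(2*t) - 4 changes sign at t = -log(3)/2 + log(2) inside [0, 3], so split the integral there.
∫[0,-log(3)/2 + log(2)] (3*exp(2*t) - 4) dt = log(9/16) + 1/2; the area of that piece is -1/2 + log(16/9).
∫[-log(3)/2 + log(2),3] (3*exp(2*t) - 4) dt = -14 - 2*log(3) + 4*log(2) + 3*exp(6)/2.
Total area = (-1/2 + log(16/9)) + (-14 - 2*log(3) + 4*log(2) + 3*exp(6)/2) = -29/2 - 4*log(3) + 8*log(2) + 3*exp(6)/2.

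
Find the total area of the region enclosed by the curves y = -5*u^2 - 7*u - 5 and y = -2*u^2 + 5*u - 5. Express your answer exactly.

32

Set the curves equal: -5*u^2 - 7*u - 5 = -2*u^2 + 5*u - 5, so -3*u^2 - 12*u = 0, which factors as -3*u*(u + 4) = 0. The curves meet at u = -4, 0.
On [-4, 0], y = -5*u^2 - 7*u - 5 is on top; that piece has area ∫[-4,0] (-3*u^2 - 12*u) du = 32.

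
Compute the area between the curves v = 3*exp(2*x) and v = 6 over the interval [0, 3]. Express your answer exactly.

-45/2 + 6*log(2) + 3*exp(6)/2

The difference (3*exp(2*x)) - (6) = 3*exp(2*x) - 6 changes sign at x = log(2)/2 inside [0, 3], so split the integral there.
∫[0,log(2)/2] (3*exp(2*x) - 6) dx = 3/2 - log(8); the area of that piece is -3/2 + log(8).
∫[log(2)/2,3] (3*exp(2*x) - 6) dx = -21 + 3*log(2) + 3*exp(6)/2.
Total area = (-3/2 + log(8)) + (-21 + 3*log(2) + 3*exp(6)/2) = -45/2 + 6*log(2) + 3*exp(6)/2.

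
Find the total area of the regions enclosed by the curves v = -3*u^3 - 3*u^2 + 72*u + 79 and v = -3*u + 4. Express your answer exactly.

Set the curves equal: -3*u^3 - 3*u^2 + 72*u + 79 = -3*u + 4, so -3*u^3 - 3*u^2 + 75*u + 75 = 0, which factors as -3*(u - 5)*(u + 1)*(u + 5) = 0. The curves meet at u = -5, -1, 5.
On [-5, -1], v = -3*u + 4 is on top; that piece has area ∫[-5,-1] (-(-3*u^3 - 3*u^2 + 75*u + 75)) du = 256.
On [-1, 5], v = -3*u^3 - 3*u^2 + 72*u + 79 is on top; that piece has area ∫[-1,5] (-3*u^3 - 3*u^2 + 75*u + 75) du = 756.
Total enclosed area = 256 + 756 = 1012.

1012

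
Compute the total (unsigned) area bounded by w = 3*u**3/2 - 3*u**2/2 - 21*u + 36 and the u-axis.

The curve meets the u-axis where 3*u**3/2 - 3*u**2/2 - 21*u + 36 = 0, i.e. 3*(u - 3)*(u - 2)*(u + 4)/2 = 0, at u = -4, 2, 3.
On [-4, 2] the curve lies above the axis; ∫[-4,2] (3*u**3/2 - 3*u**2/2 - 21*u + 36) du = 216, giving area 216.
On [2, 3] the curve lies below the axis; ∫[2,3] (3*u**3/2 - 3*u**2/2 - 21*u + 36) du = -13/8, giving area 13/8.
Total area = 216 + 13/8 = 1741/8.

1741/8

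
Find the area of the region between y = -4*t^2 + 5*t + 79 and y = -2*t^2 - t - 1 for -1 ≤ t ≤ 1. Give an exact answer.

On [-1, 1], (-4*t^2 + 5*t + 79) - (-2*t^2 - t - 1) = -2*t^2 + 6*t + 80 is ≥ 0 throughout, so the area is a single integral of |-2*t^2 + 6*t + 80|.
∫[-1,1] (-2*t^2 + 6*t + 80) dt = 476/3.

476/3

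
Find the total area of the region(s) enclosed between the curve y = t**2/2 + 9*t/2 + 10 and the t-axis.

1/12

The curve meets the t-axis where t**2/2 + 9*t/2 + 10 = 0, i.e. (t + 4)*(t + 5)/2 = 0, at t = -5, -4.
On [-5, -4] the curve lies below the axis; ∫[-5,-4] (t**2/2 + 9*t/2 + 10) dt = -1/12, giving area 1/12.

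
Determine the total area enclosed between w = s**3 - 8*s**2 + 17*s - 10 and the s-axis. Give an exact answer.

The curve meets the s-axis where s**3 - 8*s**2 + 17*s - 10 = 0, i.e. (s - 5)*(s - 2)*(s - 1) = 0, at s = 1, 2, 5.
On [1, 2] the curve lies above the axis; ∫[1,2] (s**3 - 8*s**2 + 17*s - 10) ds = 7/12, giving area 7/12.
On [2, 5] the curve lies below the axis; ∫[2,5] (s**3 - 8*s**2 + 17*s - 10) ds = -45/4, giving area 45/4.
Total area = 7/12 + 45/4 = 71/6.

71/6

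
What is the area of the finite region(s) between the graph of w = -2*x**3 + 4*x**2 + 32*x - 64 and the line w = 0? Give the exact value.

1136/3

The curve meets the x-axis where -2*x**3 + 4*x**2 + 32*x - 64 = 0, i.e. -2*(x - 4)*(x - 2)*(x + 4) = 0, at x = -4, 2, 4.
On [-4, 2] the curve lies below the axis; ∫[-4,2] (-2*x**3 + 4*x**2 + 32*x - 64) dx = -360, giving area 360.
On [2, 4] the curve lies above the axis; ∫[2,4] (-2*x**3 + 4*x**2 + 32*x - 64) dx = 56/3, giving area 56/3.
Total area = 360 + 56/3 = 1136/3.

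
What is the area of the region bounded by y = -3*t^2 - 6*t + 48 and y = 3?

256

Set the curves equal: -3*t^2 - 6*t + 48 = 3, so -3*t^2 - 6*t + 45 = 0, which factors as -3*(t - 3)*(t + 5) = 0. The curves meet at t = -5, 3.
On [-5, 3], y = -3*t^2 - 6*t + 48 is on top; that piece has area ∫[-5,3] (-3*t^2 - 6*t + 45) dt = 256.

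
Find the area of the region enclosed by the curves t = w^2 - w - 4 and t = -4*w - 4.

Both boundary curves give t as a function of w, so integrate with respect to w. Setting them equal: w^2 + 3*w = 0, i.e. w*(w + 3) = 0, so they meet at w = -3, 0.
For w in [-3, 0], t = w^2 - w - 4 is on the left; area = ∫[-3,0] (-(w^2 + 3*w)) dw = 9/2.

9/2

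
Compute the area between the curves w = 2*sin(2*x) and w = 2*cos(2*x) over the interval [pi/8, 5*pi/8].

2*sqrt(2)

On [pi/8, 5*pi/8], (2*sin(2*x)) - (2*cos(2*x)) = 2*sin(2*x) - 2*cos(2*x) is ≥ 0 throughout, so the area is a single integral of |2*sin(2*x) - 2*cos(2*x)|.
∫[pi/8,5*pi/8] (2*sin(2*x) - 2*cos(2*x)) dx = 2*sqrt(2).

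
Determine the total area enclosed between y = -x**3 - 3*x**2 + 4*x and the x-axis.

131/4

The curve meets the x-axis where -x**3 - 3*x**2 + 4*x = 0, i.e. -x*(x - 1)*(x + 4) = 0, at x = -4, 0, 1.
On [-4, 0] the curve lies below the axis; ∫[-4,0] (-x**3 - 3*x**2 + 4*x) dx = -32, giving area 32.
On [0, 1] the curve lies above the axis; ∫[0,1] (-x**3 - 3*x**2 + 4*x) dx = 3/4, giving area 3/4.
Total area = 32 + 3/4 = 131/4.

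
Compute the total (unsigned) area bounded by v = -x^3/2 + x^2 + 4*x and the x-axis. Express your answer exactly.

74/3

The curve meets the x-axis where -x^3/2 + x^2 + 4*x = 0, i.e. -x*(x - 4)*(x + 2)/2 = 0, at x = -2, 0, 4.
On [-2, 0] the curve lies below the axis; ∫[-2,0] (-x^3/2 + x^2 + 4*x) dx = -10/3, giving area 10/3.
On [0, 4] the curve lies above the axis; ∫[0,4] (-x^3/2 + x^2 + 4*x) dx = 64/3, giving area 64/3.
Total area = 10/3 + 64/3 = 74/3.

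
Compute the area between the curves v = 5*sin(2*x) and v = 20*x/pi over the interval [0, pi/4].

On [0, pi/4], (5*sin(2*x)) - (20*x/pi) = -20*x/pi + 5*sin(2*x) is ≥ 0 throughout, so the area is a single integral of |-20*x/pi + 5*sin(2*x)|.
∫[0,pi/4] (-20*x/pi + 5*sin(2*x)) dx = 5/2 - 5*pi/8.

5/2 - 5*pi/8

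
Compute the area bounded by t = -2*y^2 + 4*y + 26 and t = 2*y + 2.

Both boundary curves give t as a function of y, so integrate with respect to y. Setting them equal: -2*y^2 + 2*y + 24 = 0, i.e. -2*(y - 4)*(y + 3) = 0, so they meet at y = -3, 4.
For y in [-3, 4], t = -2*y^2 + 4*y + 26 is on the right; area = ∫[-3,4] (-2*y^2 + 2*y + 24) dy = 343/3.

343/3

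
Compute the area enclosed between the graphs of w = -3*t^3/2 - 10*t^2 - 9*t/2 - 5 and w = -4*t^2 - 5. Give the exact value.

Set the curves equal: -3*t^3/2 - 10*t^2 - 9*t/2 - 5 = -4*t^2 - 5, so -3*t^3/2 - 6*t^2 - 9*t/2 = 0, which factors as -3*t*(t + 1)*(t + 3)/2 = 0. The curves meet at t = -3, -1, 0.
On [-3, -1], w = -4*t^2 - 5 is on top; that piece has area ∫[-3,-1] (-(-3*t^3/2 - 6*t^2 - 9*t/2)) dt = 4.
On [-1, 0], w = -3*t^3/2 - 10*t^2 - 9*t/2 - 5 is on top; that piece has area ∫[-1,0] (-3*t^3/2 - 6*t^2 - 9*t/2) dt = 5/8.
Total enclosed area = 4 + 5/8 = 37/8.

37/8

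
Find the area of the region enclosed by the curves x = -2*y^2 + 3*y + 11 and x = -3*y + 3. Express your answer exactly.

125/3

Both boundary curves give x as a function of y, so integrate with respect to y. Setting them equal: -2*y^2 + 6*y + 8 = 0, i.e. -2*(y - 4)*(y + 1) = 0, so they meet at y = -1, 4.
For y in [-1, 4], x = -2*y^2 + 3*y + 11 is on the right; area = ∫[-1,4] (-2*y^2 + 6*y + 8) dy = 125/3.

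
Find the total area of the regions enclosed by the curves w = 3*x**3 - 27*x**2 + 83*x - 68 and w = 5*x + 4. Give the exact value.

Set the curves equal: 3*x**3 - 27*x**2 + 83*x - 68 = 5*x + 4, so 3*x**3 - 27*x**2 + 78*x - 72 = 0, which factors as 3*(x - 4)*(x - 3)*(x - 2) = 0. The curves meet at x = 2, 3, 4.
On [2, 3], w = 3*x**3 - 27*x**2 + 83*x - 68 is on top; that piece has area ∫[2,3] (3*x**3 - 27*x**2 + 78*x - 72) dx = 3/4.
On [3, 4], w = 5*x + 4 is on top; that piece has area ∫[3,4] (-(3*x**3 - 27*x**2 + 78*x - 72)) dx = 3/4.
Total enclosed area = 3/4 + 3/4 = 3/2.

3/2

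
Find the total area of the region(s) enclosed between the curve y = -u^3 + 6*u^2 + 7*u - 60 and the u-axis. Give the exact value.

The curve meets the u-axis where -u^3 + 6*u^2 + 7*u - 60 = 0, i.e. -(u - 5)*(u - 4)*(u + 3) = 0, at u = -3, 4, 5.
On [-3, 4] the curve lies below the axis; ∫[-3,4] (-u^3 + 6*u^2 + 7*u - 60) du = -1029/4, giving area 1029/4.
On [4, 5] the curve lies above the axis; ∫[4,5] (-u^3 + 6*u^2 + 7*u - 60) du = 5/4, giving area 5/4.
Total area = 1029/4 + 5/4 = 517/2.

517/2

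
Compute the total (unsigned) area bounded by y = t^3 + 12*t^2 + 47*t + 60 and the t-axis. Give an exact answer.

1/2

The curve meets the t-axis where t^3 + 12*t^2 + 47*t + 60 = 0, i.e. (t + 3)*(t + 4)*(t + 5) = 0, at t = -5, -4, -3.
On [-5, -4] the curve lies above the axis; ∫[-5,-4] (t^3 + 12*t^2 + 47*t + 60) dt = 1/4, giving area 1/4.
On [-4, -3] the curve lies below the axis; ∫[-4,-3] (t^3 + 12*t^2 + 47*t + 60) dt = -1/4, giving area 1/4.
Total area = 1/4 + 1/4 = 1/2.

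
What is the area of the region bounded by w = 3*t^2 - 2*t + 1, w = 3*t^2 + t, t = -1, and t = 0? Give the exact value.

5/2

On [-1, 0], (3*t^2 - 2*t + 1) - (3*t^2 + t) = -3*t + 1 is ≥ 0 throughout, so the area is a single integral of |-3*t + 1|.
∫[-1,0] (-3*t + 1) dt = 5/2.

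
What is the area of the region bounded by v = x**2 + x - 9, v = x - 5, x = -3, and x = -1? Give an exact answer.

The difference (x**2 + x - 9) - (x - 5) = x**2 - 4 changes sign at x = -2 inside [-3, -1], so split the integral there.
∫[-3,-2] (x**2 - 4) dx = 7/3.
∫[-2,-1] (x**2 - 4) dx = -5/3; the area of that piece is 5/3.
Total area = 7/3 + 5/3 = 4.

4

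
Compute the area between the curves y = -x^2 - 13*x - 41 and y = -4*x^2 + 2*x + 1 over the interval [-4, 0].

The difference (-x^2 - 13*x - 41) - (-4*x^2 + 2*x + 1) = 3*x^2 - 15*x - 42 changes sign at x = -2 inside [-4, 0], so split the integral there.
∫[-4,-2] (3*x^2 - 15*x - 42) dx = 62.
∫[-2,0] (3*x^2 - 15*x - 42) dx = -46; the area of that piece is 46.
Total area = 62 + 46 = 108.

108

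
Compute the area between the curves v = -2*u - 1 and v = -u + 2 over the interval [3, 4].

13/2

On [3, 4], (-2*u - 1) - (-u + 2) = -u - 3 is ≤ 0 throughout, so the area is a single integral of |-u - 3|.
∫[3,4] (-u - 3) du = -13/2; the area of that piece is 13/2.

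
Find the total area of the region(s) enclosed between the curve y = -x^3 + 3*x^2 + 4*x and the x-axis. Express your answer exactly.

131/4

The curve meets the x-axis where -x^3 + 3*x^2 + 4*x = 0, i.e. -x*(x - 4)*(x + 1) = 0, at x = -1, 0, 4.
On [-1, 0] the curve lies below the axis; ∫[-1,0] (-x^3 + 3*x^2 + 4*x) dx = -3/4, giving area 3/4.
On [0, 4] the curve lies above the axis; ∫[0,4] (-x^3 + 3*x^2 + 4*x) dx = 32, giving area 32.
Total area = 3/4 + 32 = 131/4.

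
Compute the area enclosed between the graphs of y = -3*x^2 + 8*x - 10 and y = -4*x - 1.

Set the curves equal: -3*x^2 + 8*x - 10 = -4*x - 1, so -3*x^2 + 12*x - 9 = 0, which factors as -3*(x - 3)*(x - 1) = 0. The curves meet at x = 1, 3.
On [1, 3], y = -3*x^2 + 8*x - 10 is on top; that piece has area ∫[1,3] (-3*x^2 + 12*x - 9) dx = 4.

4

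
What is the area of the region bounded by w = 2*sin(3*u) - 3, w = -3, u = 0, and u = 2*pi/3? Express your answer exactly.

The difference (2*sin(3*u) - 3) - (-3) = 2*sin(3*u) changes sign at u = pi/3 inside [0, 2*pi/3], so split the integral there.
∫[0,pi/3] (2*sin(3*u)) du = 4/3.
∫[pi/3,2*pi/3] (2*sin(3*u)) du = -4/3; the area of that piece is 4/3.
Total area = 4/3 + 4/3 = 8/3.

8/3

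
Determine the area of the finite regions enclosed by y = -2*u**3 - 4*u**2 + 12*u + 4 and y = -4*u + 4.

296/3

Set the curves equal: -2*u**3 - 4*u**2 + 12*u + 4 = -4*u + 4, so -2*u**3 - 4*u**2 + 16*u = 0, which factors as -2*u*(u - 2)*(u + 4) = 0. The curves meet at u = -4, 0, 2.
On [-4, 0], y = -4*u + 4 is on top; that piece has area ∫[-4,0] (-(-2*u**3 - 4*u**2 + 16*u)) du = 256/3.
On [0, 2], y = -2*u**3 - 4*u**2 + 12*u + 4 is on top; that piece has area ∫[0,2] (-2*u**3 - 4*u**2 + 16*u) du = 40/3.
Total enclosed area = 256/3 + 40/3 = 296/3.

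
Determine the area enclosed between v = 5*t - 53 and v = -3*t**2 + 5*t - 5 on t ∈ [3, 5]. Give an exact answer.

24

The difference (5*t - 53) - (-3*t**2 + 5*t - 5) = 3*t**2 - 48 changes sign at t = 4 inside [3, 5], so split the integral there.
∫[3,4] (3*t**2 - 48) dt = -11; the area of that piece is 11.
∫[4,5] (3*t**2 - 48) dt = 13.
Total area = 11 + 13 = 24.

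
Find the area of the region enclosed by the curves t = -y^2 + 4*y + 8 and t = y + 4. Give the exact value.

Both boundary curves give t as a function of y, so integrate with respect to y. Setting them equal: -y^2 + 3*y + 4 = 0, i.e. -(y - 4)*(y + 1) = 0, so they meet at y = -1, 4.
For y in [-1, 4], t = -y^2 + 4*y + 8 is on the right; area = ∫[-1,4] (-y^2 + 3*y + 4) dy = 125/6.

125/6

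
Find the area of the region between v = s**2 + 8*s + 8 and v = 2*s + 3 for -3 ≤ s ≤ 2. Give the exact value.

97/3

The difference (s**2 + 8*s + 8) - (2*s + 3) = s**2 + 6*s + 5 changes sign at s = -1 inside [-3, 2], so split the integral there.
∫[-3,-1] (s**2 + 6*s + 5) ds = -16/3; the area of that piece is 16/3.
∫[-1,2] (s**2 + 6*s + 5) ds = 27.
Total area = 16/3 + 27 = 97/3.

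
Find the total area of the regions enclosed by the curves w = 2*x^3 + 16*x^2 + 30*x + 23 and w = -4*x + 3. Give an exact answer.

71/3

Set the curves equal: 2*x^3 + 16*x^2 + 30*x + 23 = -4*x + 3, so 2*x^3 + 16*x^2 + 34*x + 20 = 0, which factors as 2*(x + 1)*(x + 2)*(x + 5) = 0. The curves meet at x = -5, -2, -1.
On [-5, -2], w = 2*x^3 + 16*x^2 + 30*x + 23 is on top; that piece has area ∫[-5,-2] (2*x^3 + 16*x^2 + 34*x + 20) dx = 45/2.
On [-2, -1], w = -4*x + 3 is on top; that piece has area ∫[-2,-1] (-(2*x^3 + 16*x^2 + 34*x + 20)) dx = 7/6.
Total enclosed area = 45/2 + 7/6 = 71/3.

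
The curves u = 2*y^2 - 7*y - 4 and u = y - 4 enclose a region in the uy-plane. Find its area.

Both boundary curves give u as a function of y, so integrate with respect to y. Setting them equal: 2*y^2 - 8*y = 0, i.e. 2*y*(y - 4) = 0, so they meet at y = 0, 4.
For y in [0, 4], u = 2*y^2 - 7*y - 4 is on the left; area = ∫[0,4] (-(2*y^2 - 8*y)) dy = 64/3.

64/3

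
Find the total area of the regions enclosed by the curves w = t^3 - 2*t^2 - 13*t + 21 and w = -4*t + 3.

Set the curves equal: t^3 - 2*t^2 - 13*t + 21 = -4*t + 3, so t^3 - 2*t^2 - 9*t + 18 = 0, which factors as (t - 3)*(t - 2)*(t + 3) = 0. The curves meet at t = -3, 2, 3.
On [-3, 2], w = t^3 - 2*t^2 - 13*t + 21 is on top; that piece has area ∫[-3,2] (t^3 - 2*t^2 - 9*t + 18) dt = 875/12.
On [2, 3], w = -4*t + 3 is on top; that piece has area ∫[2,3] (-(t^3 - 2*t^2 - 9*t + 18)) dt = 11/12.
Total enclosed area = 875/12 + 11/12 = 443/6.

443/6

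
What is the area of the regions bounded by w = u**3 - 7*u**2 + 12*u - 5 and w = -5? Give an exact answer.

71/6

Set the curves equal: u**3 - 7*u**2 + 12*u - 5 = -5, so u**3 - 7*u**2 + 12*u = 0, which factors as u*(u - 4)*(u - 3) = 0. The curves meet at u = 0, 3, 4.
On [0, 3], w = u**3 - 7*u**2 + 12*u - 5 is on top; that piece has area ∫[0,3] (u**3 - 7*u**2 + 12*u) du = 45/4.
On [3, 4], w = -5 is on top; that piece has area ∫[3,4] (-(u**3 - 7*u**2 + 12*u)) du = 7/12.
Total enclosed area = 45/4 + 7/12 = 71/6.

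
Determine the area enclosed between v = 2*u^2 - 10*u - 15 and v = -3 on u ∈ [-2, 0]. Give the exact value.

The difference (2*u^2 - 10*u - 15) - (-3) = 2*u^2 - 10*u - 12 changes sign at u = -1 inside [-2, 0], so split the integral there.
∫[-2,-1] (2*u^2 - 10*u - 12) du = 23/3.
∫[-1,0] (2*u^2 - 10*u - 12) du = -19/3; the area of that piece is 19/3.
Total area = 23/3 + 19/3 = 14.

14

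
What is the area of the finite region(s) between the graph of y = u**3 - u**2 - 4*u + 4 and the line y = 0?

The curve meets the u-axis where u**3 - u**2 - 4*u + 4 = 0, i.e. (u - 2)*(u - 1)*(u + 2) = 0, at u = -2, 1, 2.
On [-2, 1] the curve lies above the axis; ∫[-2,1] (u**3 - u**2 - 4*u + 4) du = 45/4, giving area 45/4.
On [1, 2] the curve lies below the axis; ∫[1,2] (u**3 - u**2 - 4*u + 4) du = -7/12, giving area 7/12.
Total area = 45/4 + 7/12 = 71/6.

71/6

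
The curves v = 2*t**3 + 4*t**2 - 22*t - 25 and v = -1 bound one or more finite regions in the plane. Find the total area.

937/6

Set the curves equal: 2*t**3 + 4*t**2 - 22*t - 25 = -1, so 2*t**3 + 4*t**2 - 22*t - 24 = 0, which factors as 2*(t - 3)*(t + 1)*(t + 4) = 0. The curves meet at t = -4, -1, 3.
On [-4, -1], v = 2*t**3 + 4*t**2 - 22*t - 25 is on top; that piece has area ∫[-4,-1] (2*t**3 + 4*t**2 - 22*t - 24) dt = 99/2.
On [-1, 3], v = -1 is on top; that piece has area ∫[-1,3] (-(2*t**3 + 4*t**2 - 22*t - 24)) dt = 320/3.
Total enclosed area = 99/2 + 320/3 = 937/6.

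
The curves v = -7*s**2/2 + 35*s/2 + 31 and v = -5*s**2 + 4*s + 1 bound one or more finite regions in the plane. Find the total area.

Set the curves equal: -7*s**2/2 + 35*s/2 + 31 = -5*s**2 + 4*s + 1, so 3*s**2/2 + 27*s/2 + 30 = 0, which factors as 3*(s + 4)*(s + 5)/2 = 0. The curves meet at s = -5, -4.
On [-5, -4], v = -5*s**2 + 4*s + 1 is on top; that piece has area ∫[-5,-4] (-(3*s**2/2 + 27*s/2 + 30)) ds = 1/4.

1/4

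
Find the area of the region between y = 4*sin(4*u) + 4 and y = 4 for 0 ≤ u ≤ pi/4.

2

On [0, pi/4], (4*sin(4*u) + 4) - (4) = 4*sin(4*u) is ≥ 0 throughout, so the area is a single integral of |4*sin(4*u)|.
∫[0,pi/4] (4*sin(4*u)) du = 2.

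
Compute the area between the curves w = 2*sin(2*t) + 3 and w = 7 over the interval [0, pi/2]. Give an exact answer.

On [0, pi/2], (2*sin(2*t) + 3) - (7) = 2*sin(2*t) - 4 is ≤ 0 throughout, so the area is a single integral of |2*sin(2*t) - 4|.
∫[0,pi/2] (2*sin(2*t) - 4) dt = 2 - 2*pi; the area of that piece is -2 + 2*pi.

-2 + 2*pi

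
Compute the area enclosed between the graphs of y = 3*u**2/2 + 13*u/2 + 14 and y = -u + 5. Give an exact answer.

1/4

Set the curves equal: 3*u**2/2 + 13*u/2 + 14 = -u + 5, so 3*u**2/2 + 15*u/2 + 9 = 0, which factors as 3*(u + 2)*(u + 3)/2 = 0. The curves meet at u = -3, -2.
On [-3, -2], y = -u + 5 is on top; that piece has area ∫[-3,-2] (-(3*u**2/2 + 15*u/2 + 9)) du = 1/4.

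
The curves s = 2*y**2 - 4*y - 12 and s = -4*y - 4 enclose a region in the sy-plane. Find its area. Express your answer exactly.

Both boundary curves give s as a function of y, so integrate with respect to y. Setting them equal: 2*y**2 - 8 = 0, i.e. 2*(y - 2)*(y + 2) = 0, so they meet at y = -2, 2.
For y in [-2, 2], s = 2*y**2 - 4*y - 12 is on the left; area = ∫[-2,2] (-(2*y**2 - 8)) dy = 64/3.

64/3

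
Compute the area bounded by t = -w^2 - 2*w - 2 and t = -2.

Both boundary curves give t as a function of w, so integrate with respect to w. Setting them equal: -w^2 - 2*w = 0, i.e. -w*(w + 2) = 0, so they meet at w = -2, 0.
For w in [-2, 0], t = -w^2 - 2*w - 2 is on the right; area = ∫[-2,0] (-w^2 - 2*w) dw = 4/3.

4/3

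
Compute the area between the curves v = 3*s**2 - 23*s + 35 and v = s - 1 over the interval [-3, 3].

280

The difference (3*s**2 - 23*s + 35) - (s - 1) = 3*s**2 - 24*s + 36 changes sign at s = 2 inside [-3, 3], so split the integral there.
∫[-3,2] (3*s**2 - 24*s + 36) ds = 275.
∫[2,3] (3*s**2 - 24*s + 36) ds = -5; the area of that piece is 5.
Total area = 275 + 5 = 280.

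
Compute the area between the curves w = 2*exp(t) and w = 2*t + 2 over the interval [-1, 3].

-16 - 2*exp(-1) + 2*exp(3)

On [-1, 3], (2*exp(t)) - (2*t + 2) = -2*t + 2*exp(t) - 2 is ≥ 0 throughout, so the area is a single integral of |-2*t + 2*exp(t) - 2|.
∫[-1,3] (-2*t + 2*exp(t) - 2) dt = -16 - 2*exp(-1) + 2*exp(3).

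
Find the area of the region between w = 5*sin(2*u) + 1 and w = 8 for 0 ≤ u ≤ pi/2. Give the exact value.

On [0, pi/2], (5*sin(2*u) + 1) - (8) = 5*sin(2*u) - 7 is ≤ 0 throughout, so the area is a single integral of |5*sin(2*u) - 7|.
∫[0,pi/2] (5*sin(2*u) - 7) du = 5 - 7*pi/2; the area of that piece is -5 + 7*pi/2.

-5 + 7*pi/2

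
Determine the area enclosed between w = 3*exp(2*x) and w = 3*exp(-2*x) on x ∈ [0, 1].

On [0, 1], (3*exp(2*x)) - (3*exp(-2*x)) = 3*exp(2*x) - 3*exp(-2*x) is ≥ 0 throughout, so the area is a single integral of |3*exp(2*x) - 3*exp(-2*x)|.
∫[0,1] (3*exp(2*x) - 3*exp(-2*x)) dx = -3 + 3*exp(-2)/2 + 3*exp(2)/2.

-3 + 3*exp(-2)/2 + 3*exp(2)/2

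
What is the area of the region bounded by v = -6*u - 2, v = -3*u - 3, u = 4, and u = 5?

On [4, 5], (-6*u - 2) - (-3*u - 3) = -3*u + 1 is ≤ 0 throughout, so the area is a single integral of |-3*u + 1|.
∫[4,5] (-3*u + 1) du = -25/2; the area of that piece is 25/2.

25/2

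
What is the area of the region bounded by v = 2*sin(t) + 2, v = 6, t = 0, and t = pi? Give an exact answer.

On [0, pi], (2*sin(t) + 2) - (6) = 2*sin(t) - 4 is ≤ 0 throughout, so the area is a single integral of |2*sin(t) - 4|.
∫[0,pi] (2*sin(t) - 4) dt = 4 - 4*pi; the area of that piece is -4 + 4*pi.

-4 + 4*pi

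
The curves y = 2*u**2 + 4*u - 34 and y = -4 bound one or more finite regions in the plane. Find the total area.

512/3

Set the curves equal: 2*u**2 + 4*u - 34 = -4, so 2*u**2 + 4*u - 30 = 0, which factors as 2*(u - 3)*(u + 5) = 0. The curves meet at u = -5, 3.
On [-5, 3], y = -4 is on top; that piece has area ∫[-5,3] (-(2*u**2 + 4*u - 30)) du = 512/3.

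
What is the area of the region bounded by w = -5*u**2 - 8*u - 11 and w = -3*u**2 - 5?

8/3

Set the curves equal: -5*u**2 - 8*u - 11 = -3*u**2 - 5, so -2*u**2 - 8*u - 6 = 0, which factors as -2*(u + 1)*(u + 3) = 0. The curves meet at u = -3, -1.
On [-3, -1], w = -5*u**2 - 8*u - 11 is on top; that piece has area ∫[-3,-1] (-2*u**2 - 8*u - 6) du = 8/3.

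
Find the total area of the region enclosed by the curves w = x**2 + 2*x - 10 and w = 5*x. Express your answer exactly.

Set the curves equal: x**2 + 2*x - 10 = 5*x, so x**2 - 3*x - 10 = 0, which factors as (x - 5)*(x + 2) = 0. The curves meet at x = -2, 5.
On [-2, 5], w = 5*x is on top; that piece has area ∫[-2,5] (-(x**2 - 3*x - 10)) dx = 343/6.

343/6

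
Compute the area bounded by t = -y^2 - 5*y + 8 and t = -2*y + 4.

Both boundary curves give t as a function of y, so integrate with respect to y. Setting them equal: -y^2 - 3*y + 4 = 0, i.e. -(y - 1)*(y + 4) = 0, so they meet at y = -4, 1.
For y in [-4, 1], t = -y^2 - 5*y + 8 is on the right; area = ∫[-4,1] (-y^2 - 3*y + 4) dy = 125/6.

125/6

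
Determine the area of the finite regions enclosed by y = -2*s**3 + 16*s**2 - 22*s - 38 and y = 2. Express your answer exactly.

Set the curves equal: -2*s**3 + 16*s**2 - 22*s - 38 = 2, so -2*s**3 + 16*s**2 - 22*s - 40 = 0, which factors as -2*(s - 5)*(s - 4)*(s + 1) = 0. The curves meet at s = -1, 4, 5.
On [-1, 4], y = 2 is on top; that piece has area ∫[-1,4] (-(-2*s**3 + 16*s**2 - 22*s - 40)) ds = 875/6.
On [4, 5], y = -2*s**3 + 16*s**2 - 22*s - 38 is on top; that piece has area ∫[4,5] (-2*s**3 + 16*s**2 - 22*s - 40) ds = 11/6.
Total enclosed area = 875/6 + 11/6 = 443/3.

443/3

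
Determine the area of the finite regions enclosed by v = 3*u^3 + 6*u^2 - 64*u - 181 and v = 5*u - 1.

5137/4

Set the curves equal: 3*u^3 + 6*u^2 - 64*u - 181 = 5*u - 1, so 3*u^3 + 6*u^2 - 69*u - 180 = 0, which factors as 3*(u - 5)*(u + 3)*(u + 4) = 0. The curves meet at u = -4, -3, 5.
On [-4, -3], v = 3*u^3 + 6*u^2 - 64*u - 181 is on top; that piece has area ∫[-4,-3] (3*u^3 + 6*u^2 - 69*u - 180) du = 17/4.
On [-3, 5], v = 5*u - 1 is on top; that piece has area ∫[-3,5] (-(3*u^3 + 6*u^2 - 69*u - 180)) du = 1280.
Total enclosed area = 17/4 + 1280 = 5137/4.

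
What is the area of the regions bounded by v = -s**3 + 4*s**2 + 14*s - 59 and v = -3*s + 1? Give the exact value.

3901/12

Set the curves equal: -s**3 + 4*s**2 + 14*s - 59 = -3*s + 1, so -s**3 + 4*s**2 + 17*s - 60 = 0, which factors as -(s - 5)*(s - 3)*(s + 4) = 0. The curves meet at s = -4, 3, 5.
On [-4, 3], v = -3*s + 1 is on top; that piece has area ∫[-4,3] (-(-s**3 + 4*s**2 + 17*s - 60)) ds = 3773/12.
On [3, 5], v = -s**3 + 4*s**2 + 14*s - 59 is on top; that piece has area ∫[3,5] (-s**3 + 4*s**2 + 17*s - 60) ds = 32/3.
Total enclosed area = 3773/12 + 32/3 = 3901/12.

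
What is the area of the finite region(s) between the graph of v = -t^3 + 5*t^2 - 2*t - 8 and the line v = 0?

253/12

The curve meets the t-axis where -t^3 + 5*t^2 - 2*t - 8 = 0, i.e. -(t - 4)*(t - 2)*(t + 1) = 0, at t = -1, 2, 4.
On [-1, 2] the curve lies below the axis; ∫[-1,2] (-t^3 + 5*t^2 - 2*t - 8) dt = -63/4, giving area 63/4.
On [2, 4] the curve lies above the axis; ∫[2,4] (-t^3 + 5*t^2 - 2*t - 8) dt = 16/3, giving area 16/3.
Total area = 63/4 + 16/3 = 253/12.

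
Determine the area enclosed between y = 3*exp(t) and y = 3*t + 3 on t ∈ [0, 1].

-15/2 + 3*exp(1)

On [0, 1], (3*exp(t)) - (3*t + 3) = -3*t + 3*exp(t) - 3 is ≥ 0 throughout, so the area is a single integral of |-3*t + 3*exp(t) - 3|.
∫[0,1] (-3*t + 3*exp(t) - 3) dt = -15/2 + 3*exp(1).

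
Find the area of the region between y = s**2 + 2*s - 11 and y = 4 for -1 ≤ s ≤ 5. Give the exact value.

184/3

The difference (s**2 + 2*s - 11) - (4) = s**2 + 2*s - 15 changes sign at s = 3 inside [-1, 5], so split the integral there.
∫[-1,3] (s**2 + 2*s - 15) ds = -128/3; the area of that piece is 128/3.
∫[3,5] (s**2 + 2*s - 15) ds = 56/3.
Total area = 128/3 + 56/3 = 184/3.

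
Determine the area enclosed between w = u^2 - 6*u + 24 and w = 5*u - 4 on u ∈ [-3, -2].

On [-3, -2], (u^2 - 6*u + 24) - (5*u - 4) = u^2 - 11*u + 28 is ≥ 0 throughout, so the area is a single integral of |u^2 - 11*u + 28|.
∫[-3,-2] (u^2 - 11*u + 28) du = 371/6.

371/6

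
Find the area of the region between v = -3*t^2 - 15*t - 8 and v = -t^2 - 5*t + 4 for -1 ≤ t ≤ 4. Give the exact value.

On [-1, 4], (-3*t^2 - 15*t - 8) - (-t^2 - 5*t + 4) = -2*t^2 - 10*t - 12 is ≤ 0 throughout, so the area is a single integral of |-2*t^2 - 10*t - 12|.
∫[-1,4] (-2*t^2 - 10*t - 12) dt = -535/3; the area of that piece is 535/3.

535/3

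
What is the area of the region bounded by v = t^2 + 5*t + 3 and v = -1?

9/2

Set the curves equal: t^2 + 5*t + 3 = -1, so t^2 + 5*t + 4 = 0, which factors as (t + 1)*(t + 4) = 0. The curves meet at t = -4, -1.
On [-4, -1], v = -1 is on top; that piece has area ∫[-4,-1] (-(t^2 + 5*t + 4)) dt = 9/2.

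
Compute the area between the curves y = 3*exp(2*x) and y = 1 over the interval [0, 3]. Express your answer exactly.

-9/2 + 3*exp(6)/2

On [0, 3], (3*exp(2*x)) - (1) = 3*exp(2*x) - 1 is ≥ 0 throughout, so the area is a single integral of |3*exp(2*x) - 1|.
∫[0,3] (3*exp(2*x) - 1) dx = -9/2 + 3*exp(6)/2.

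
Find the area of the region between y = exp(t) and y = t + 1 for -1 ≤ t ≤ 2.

-9/2 - exp(-1) + exp(2)

On [-1, 2], (exp(t)) - (t + 1) = -t + exp(t) - 1 is ≥ 0 throughout, so the area is a single integral of |-t + exp(t) - 1|.
∫[-1,2] (-t + exp(t) - 1) dt = -9/2 - exp(-1) + exp(2).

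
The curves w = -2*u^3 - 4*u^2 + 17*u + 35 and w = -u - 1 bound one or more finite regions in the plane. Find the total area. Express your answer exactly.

443/3

Set the curves equal: -2*u^3 - 4*u^2 + 17*u + 35 = -u - 1, so -2*u^3 - 4*u^2 + 18*u + 36 = 0, which factors as -2*(u - 3)*(u + 2)*(u + 3) = 0. The curves meet at u = -3, -2, 3.
On [-3, -2], w = -u - 1 is on top; that piece has area ∫[-3,-2] (-(-2*u^3 - 4*u^2 + 18*u + 36)) du = 11/6.
On [-2, 3], w = -2*u^3 - 4*u^2 + 17*u + 35 is on top; that piece has area ∫[-2,3] (-2*u^3 - 4*u^2 + 18*u + 36) du = 875/6.
Total enclosed area = 11/6 + 875/6 = 443/3.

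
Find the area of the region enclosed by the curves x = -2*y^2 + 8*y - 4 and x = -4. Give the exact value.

64/3

Both boundary curves give x as a function of y, so integrate with respect to y. Setting them equal: -2*y^2 + 8*y = 0, i.e. -2*y*(y - 4) = 0, so they meet at y = 0, 4.
For y in [0, 4], x = -2*y^2 + 8*y - 4 is on the right; area = ∫[0,4] (-2*y^2 + 8*y) dy = 64/3.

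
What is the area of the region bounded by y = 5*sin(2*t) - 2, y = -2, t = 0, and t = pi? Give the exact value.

10

The difference (5*sin(2*t) - 2) - (-2) = 5*sin(2*t) changes sign at t = pi/2 inside [0, pi], so split the integral there.
∫[0,pi/2] (5*sin(2*t)) dt = 5.
∫[pi/2,pi] (5*sin(2*t)) dt = -5; the area of that piece is 5.
Total area = 5 + 5 = 10.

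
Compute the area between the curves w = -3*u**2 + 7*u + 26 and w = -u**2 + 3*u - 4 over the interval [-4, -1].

The difference (-3*u**2 + 7*u + 26) - (-u**2 + 3*u - 4) = -2*u**2 + 4*u + 30 changes sign at u = -3 inside [-4, -1], so split the integral there.
∫[-4,-3] (-2*u**2 + 4*u + 30) du = -26/3; the area of that piece is 26/3.
∫[-3,-1] (-2*u**2 + 4*u + 30) du = 80/3.
Total area = 26/3 + 80/3 = 106/3.

106/3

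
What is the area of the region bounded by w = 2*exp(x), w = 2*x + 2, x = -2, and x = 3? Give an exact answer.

-15 - 2*exp(-2) + 2*exp(3)

On [-2, 3], (2*exp(x)) - (2*x + 2) = -2*x + 2*exp(x) - 2 is ≥ 0 throughout, so the area is a single integral of |-2*x + 2*exp(x) - 2|.
∫[-2,3] (-2*x + 2*exp(x) - 2) dx = -15 - 2*exp(-2) + 2*exp(3).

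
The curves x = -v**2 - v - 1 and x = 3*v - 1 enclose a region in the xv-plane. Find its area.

32/3

Both boundary curves give x as a function of v, so integrate with respect to v. Setting them equal: -v**2 - 4*v = 0, i.e. -v*(v + 4) = 0, so they meet at v = -4, 0.
For v in [-4, 0], x = -v**2 - v - 1 is on the right; area = ∫[-4,0] (-v**2 - 4*v) dv = 32/3.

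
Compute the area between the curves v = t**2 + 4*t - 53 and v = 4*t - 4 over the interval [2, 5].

108

On [2, 5], (t**2 + 4*t - 53) - (4*t - 4) = t**2 - 49 is ≤ 0 throughout, so the area is a single integral of |t**2 - 49|.
∫[2,5] (t**2 - 49) dt = -108; the area of that piece is 108.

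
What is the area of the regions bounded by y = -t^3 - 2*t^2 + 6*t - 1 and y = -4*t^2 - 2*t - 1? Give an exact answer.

148/3

Set the curves equal: -t^3 - 2*t^2 + 6*t - 1 = -4*t^2 - 2*t - 1, so -t^3 + 2*t^2 + 8*t = 0, which factors as -t*(t - 4)*(t + 2) = 0. The curves meet at t = -2, 0, 4.
On [-2, 0], y = -4*t^2 - 2*t - 1 is on top; that piece has area ∫[-2,0] (-(-t^3 + 2*t^2 + 8*t)) dt = 20/3.
On [0, 4], y = -t^3 - 2*t^2 + 6*t - 1 is on top; that piece has area ∫[0,4] (-t^3 + 2*t^2 + 8*t) dt = 128/3.
Total enclosed area = 20/3 + 128/3 = 148/3.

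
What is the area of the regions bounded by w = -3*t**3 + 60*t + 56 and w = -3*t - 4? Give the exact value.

Set the curves equal: -3*t**3 + 60*t + 56 = -3*t - 4, so -3*t**3 + 63*t + 60 = 0, which factors as -3*(t - 5)*(t + 1)*(t + 4) = 0. The curves meet at t = -4, -1, 5.
On [-4, -1], w = -3*t - 4 is on top; that piece has area ∫[-4,-1] (-(-3*t**3 + 63*t + 60)) dt = 405/4.
On [-1, 5], w = -3*t**3 + 60*t + 56 is on top; that piece has area ∫[-1,5] (-3*t**3 + 63*t + 60) dt = 648.
Total enclosed area = 405/4 + 648 = 2997/4.

2997/4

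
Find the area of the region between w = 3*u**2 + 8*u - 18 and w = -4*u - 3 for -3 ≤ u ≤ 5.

288

The difference (3*u**2 + 8*u - 18) - (-4*u - 3) = 3*u**2 + 12*u - 15 changes sign at u = 1 inside [-3, 5], so split the integral there.
∫[-3,1] (3*u**2 + 12*u - 15) du = -80; the area of that piece is 80.
∫[1,5] (3*u**2 + 12*u - 15) du = 208.
Total area = 80 + 208 = 288.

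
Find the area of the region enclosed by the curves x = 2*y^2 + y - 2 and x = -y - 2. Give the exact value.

Both boundary curves give x as a function of y, so integrate with respect to y. Setting them equal: 2*y^2 + 2*y = 0, i.e. 2*y*(y + 1) = 0, so they meet at y = -1, 0.
For y in [-1, 0], x = 2*y^2 + y - 2 is on the left; area = ∫[-1,0] (-(2*y^2 + 2*y)) dy = 1/3.

1/3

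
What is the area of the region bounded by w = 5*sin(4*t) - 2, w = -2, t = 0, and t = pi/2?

The difference (5*sin(4*t) - 2) - (-2) = 5*sin(4*t) changes sign at t = pi/4 inside [0, pi/2], so split the integral there.
∫[0,pi/4] (5*sin(4*t)) dt = 5/2.
∫[pi/4,pi/2] (5*sin(4*t)) dt = -5/2; the area of that piece is 5/2.
Total area = 5/2 + 5/2 = 5.

5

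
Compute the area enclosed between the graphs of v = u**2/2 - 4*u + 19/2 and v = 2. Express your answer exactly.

Set the curves equal: u**2/2 - 4*u + 19/2 = 2, so u**2/2 - 4*u + 15/2 = 0, which factors as (u - 5)*(u - 3)/2 = 0. The curves meet at u = 3, 5.
On [3, 5], v = 2 is on top; that piece has area ∫[3,5] (-(u**2/2 - 4*u + 15/2)) du = 2/3.

2/3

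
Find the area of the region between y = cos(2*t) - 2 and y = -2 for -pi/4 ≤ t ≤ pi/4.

1

On [-pi/4, pi/4], (cos(2*t) - 2) - (-2) = cos(2*t) is ≥ 0 throughout, so the area is a single integral of |cos(2*t)|.
∫[-pi/4,pi/4] (cos(2*t)) dt = 1.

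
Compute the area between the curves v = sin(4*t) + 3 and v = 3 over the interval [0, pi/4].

On [0, pi/4], (sin(4*t) + 3) - (3) = sin(4*t) is ≥ 0 throughout, so the area is a single integral of |sin(4*t)|.
∫[0,pi/4] (sin(4*t)) dt = 1/2.

1/2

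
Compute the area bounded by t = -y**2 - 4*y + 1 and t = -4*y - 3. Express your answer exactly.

Both boundary curves give t as a function of y, so integrate with respect to y. Setting them equal: -y**2 + 4 = 0, i.e. -(y - 2)*(y + 2) = 0, so they meet at y = -2, 2.
For y in [-2, 2], t = -y**2 - 4*y + 1 is on the right; area = ∫[-2,2] (-y**2 + 4) dy = 32/3.

32/3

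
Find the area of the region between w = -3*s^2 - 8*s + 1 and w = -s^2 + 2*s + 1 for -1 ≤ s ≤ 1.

10

The difference (-3*s^2 - 8*s + 1) - (-s^2 + 2*s + 1) = -2*s^2 - 10*s changes sign at s = 0 inside [-1, 1], so split the integral there.
∫[-1,0] (-2*s^2 - 10*s) ds = 13/3.
∫[0,1] (-2*s^2 - 10*s) ds = -17/3; the area of that piece is 17/3.
Total area = 13/3 + 17/3 = 10.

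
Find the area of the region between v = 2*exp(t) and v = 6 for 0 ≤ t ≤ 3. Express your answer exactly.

The difference (2*exp(t)) - (6) = 2*exp(t) - 6 changes sign at t = log(3) inside [0, 3], so split the integral there.
∫[0,log(3)] (2*exp(t) - 6) dt = 4 - log(729); the area of that piece is -4 + log(729).
∫[log(3),3] (2*exp(t) - 6) dt = -24 + 6*log(3) + 2*exp(3).
Total area = (-4 + log(729)) + (-24 + 6*log(3) + 2*exp(3)) = -28 + 12*log(3) + 2*exp(3).

-28 + 12*log(3) + 2*exp(3)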